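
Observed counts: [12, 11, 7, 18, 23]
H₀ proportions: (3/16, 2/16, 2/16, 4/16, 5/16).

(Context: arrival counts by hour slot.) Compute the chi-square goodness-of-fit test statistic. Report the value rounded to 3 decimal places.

test statistic = 1.068

n = 71; E_i = n·p_i = [13.31, 8.88, 8.88, 17.75, 22.19]
χ² = (12−13.31)²/13.31 + (11−8.88)²/8.88 + (7−8.88)²/8.88 + (18−17.75)²/17.75 + (23−22.19)²/22.19 = 1.0676
df = 4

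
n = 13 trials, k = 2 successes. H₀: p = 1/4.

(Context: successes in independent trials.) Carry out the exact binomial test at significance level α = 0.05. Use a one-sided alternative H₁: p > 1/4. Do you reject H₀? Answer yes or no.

Exact binomial: n=13, k=2, p₀=1/4=0.2500
P(X≥2) from Σ C(n,i)·p₀^i·(1−p₀)^(n−i)
p-value (one-sided, H₁ greater) = 0.87329
At α=0.05: p ≥ α → fail to reject H₀

reject H₀: no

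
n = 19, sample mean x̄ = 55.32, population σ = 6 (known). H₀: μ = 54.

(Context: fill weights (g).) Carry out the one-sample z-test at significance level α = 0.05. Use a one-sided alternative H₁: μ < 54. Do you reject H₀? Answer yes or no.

reject H₀: no

SE = σ/√n = 6/√19 = 1.3765
z = (x̄−μ₀)/SE = (55.32−54)/1.3765 = 0.9590
p-value (one-sided, H₁ less) = 0.83121
At α=0.05: p ≥ α → fail to reject H₀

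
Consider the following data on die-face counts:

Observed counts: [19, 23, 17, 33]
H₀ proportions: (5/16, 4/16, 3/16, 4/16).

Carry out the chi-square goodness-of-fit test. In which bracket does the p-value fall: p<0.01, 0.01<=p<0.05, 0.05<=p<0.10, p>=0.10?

n = 92; E_i = n·p_i = [28.75, 23.00, 17.25, 23.00]
χ² = (19−28.75)²/28.75 + (23−23.00)²/23.00 + (17−17.25)²/17.25 + (33−23.00)²/23.00 = 7.6580
df = 3
p-value (upper-tail) = 0.05364
→ bracket: 0.05<=p<0.10

p-value bracket: 0.05<=p<0.10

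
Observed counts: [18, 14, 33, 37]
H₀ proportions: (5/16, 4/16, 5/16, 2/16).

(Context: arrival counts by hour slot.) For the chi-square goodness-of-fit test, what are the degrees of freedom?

df = k − 1 = 4 − 1 = 3

degrees of freedom = 3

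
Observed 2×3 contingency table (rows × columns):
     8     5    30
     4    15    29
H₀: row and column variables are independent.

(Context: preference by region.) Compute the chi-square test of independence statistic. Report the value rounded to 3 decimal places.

Row totals [43, 48], col totals [12, 20, 59], n=91
χ² = (8−5.67)²/5.67 + (5−9.45)²/9.45 + (30−27.88)²/27.88 + (4−6.33)²/6.33 + (15−10.55)²/10.55 + (29−31.12)²/31.12 = 6.0940
df = 2

test statistic = 6.094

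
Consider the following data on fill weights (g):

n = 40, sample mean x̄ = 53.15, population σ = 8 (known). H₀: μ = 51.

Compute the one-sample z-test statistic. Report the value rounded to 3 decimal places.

test statistic = 1.700

SE = σ/√n = 8/√40 = 1.2649
z = (x̄−μ₀)/SE = (53.15−51)/1.2649 = 1.6997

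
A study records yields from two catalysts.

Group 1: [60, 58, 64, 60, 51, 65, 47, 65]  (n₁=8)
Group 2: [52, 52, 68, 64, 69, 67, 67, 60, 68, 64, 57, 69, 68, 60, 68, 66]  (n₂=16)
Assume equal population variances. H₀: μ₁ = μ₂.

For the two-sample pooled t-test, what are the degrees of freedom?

df = n₁ + n₂ − 2 = 8 + 16 − 2 = 22

degrees of freedom = 22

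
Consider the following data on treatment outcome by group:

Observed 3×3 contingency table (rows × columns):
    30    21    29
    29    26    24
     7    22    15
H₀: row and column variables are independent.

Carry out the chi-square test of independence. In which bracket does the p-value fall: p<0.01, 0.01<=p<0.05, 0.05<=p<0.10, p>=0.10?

p-value bracket: 0.01<=p<0.05

Row totals [80, 79, 44], col totals [66, 69, 68], n=203
χ² = (30−26.01)²/26.01 + (21−27.19)²/27.19 + (29−26.80)²/26.80 + (29−25.68)²/25.68 + (26−26.85)²/26.85 + (24−26.46)²/26.46 + (7−14.31)²/14.31 + (22−14.96)²/14.96 + (15−14.74)²/14.74 = 9.9406
df = 4
p-value (upper-tail) = 0.04144
→ bracket: 0.01<=p<0.05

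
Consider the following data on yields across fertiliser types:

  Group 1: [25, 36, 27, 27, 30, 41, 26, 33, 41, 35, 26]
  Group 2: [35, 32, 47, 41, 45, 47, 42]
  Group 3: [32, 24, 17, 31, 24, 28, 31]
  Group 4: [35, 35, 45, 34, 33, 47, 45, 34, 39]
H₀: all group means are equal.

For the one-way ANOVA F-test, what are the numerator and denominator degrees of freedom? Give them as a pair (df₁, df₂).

k = 4 groups, N = 34 total
df = (k−1, N−k) = (4−1, 34−4) = (3, 30)

degrees of freedom = [3, 30]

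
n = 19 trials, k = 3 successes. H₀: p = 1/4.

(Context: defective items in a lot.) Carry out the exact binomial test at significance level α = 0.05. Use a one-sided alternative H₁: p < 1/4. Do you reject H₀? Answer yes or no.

reject H₀: no

Exact binomial: n=19, k=3, p₀=1/4=0.2500
P(X≤3) from Σ C(n,i)·p₀^i·(1−p₀)^(n−i)
p-value (one-sided, H₁ less) = 0.26309
At α=0.05: p ≥ α → fail to reject H₀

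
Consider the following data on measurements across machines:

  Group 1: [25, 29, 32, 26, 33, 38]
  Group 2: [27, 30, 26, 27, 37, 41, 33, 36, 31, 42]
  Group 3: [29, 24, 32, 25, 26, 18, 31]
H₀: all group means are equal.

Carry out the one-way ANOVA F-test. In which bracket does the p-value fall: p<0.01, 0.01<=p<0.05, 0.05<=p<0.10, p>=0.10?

p-value bracket: 0.05<=p<0.10

Group means [30.50, 33.00, 26.43], grand mean 30.348
SSB = Σnᵢ(x̄ᵢ−x̄)² = 178.003; SSW = ΣΣ(x−x̄ᵢ)² = 559.214
MSB = 178.003/2 = 89.0016; MSW = 559.214/20 = 27.9607
F = MSB/MSW = 3.1831
df = (2, 20)
p-value (upper-tail) = 0.06307
→ bracket: 0.05<=p<0.10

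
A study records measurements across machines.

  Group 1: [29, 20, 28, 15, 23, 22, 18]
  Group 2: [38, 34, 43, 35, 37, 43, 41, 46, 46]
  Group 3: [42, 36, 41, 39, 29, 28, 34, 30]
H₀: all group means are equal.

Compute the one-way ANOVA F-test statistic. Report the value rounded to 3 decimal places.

Group means [22.14, 40.33, 34.88], grand mean 33.208
SSB = Σnᵢ(x̄ᵢ−x̄)² = 1336.226; SSW = ΣΣ(x−x̄ᵢ)² = 531.732
MSB = 1336.226/2 = 668.1131; MSW = 531.732/21 = 25.3206
F = MSB/MSW = 26.3862
df = (2, 21)

test statistic = 26.386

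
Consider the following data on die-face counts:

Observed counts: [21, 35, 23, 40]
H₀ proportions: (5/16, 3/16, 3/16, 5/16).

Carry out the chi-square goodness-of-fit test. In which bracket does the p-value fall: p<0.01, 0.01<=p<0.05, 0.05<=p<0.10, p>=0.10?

p-value bracket: p<0.01

n = 119; E_i = n·p_i = [37.19, 22.31, 22.31, 37.19]
χ² = (21−37.19)²/37.19 + (35−22.31)²/22.31 + (23−22.31)²/22.31 + (40−37.19)²/37.19 = 14.4947
df = 3
p-value (upper-tail) = 0.00230
→ bracket: p<0.01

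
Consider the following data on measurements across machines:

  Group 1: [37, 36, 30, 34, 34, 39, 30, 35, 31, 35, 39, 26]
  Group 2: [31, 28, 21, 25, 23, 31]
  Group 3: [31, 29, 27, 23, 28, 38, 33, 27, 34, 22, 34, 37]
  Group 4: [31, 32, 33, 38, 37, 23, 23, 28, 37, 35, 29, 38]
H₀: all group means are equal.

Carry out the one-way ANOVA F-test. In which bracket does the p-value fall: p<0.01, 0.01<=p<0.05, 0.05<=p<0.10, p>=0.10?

Group means [33.83, 26.50, 30.25, 32.00], grand mean 31.238
SSB = Σnᵢ(x̄ᵢ−x̄)² = 234.202; SSW = ΣΣ(x−x̄ᵢ)² = 867.417
MSB = 234.202/3 = 78.0675; MSW = 867.417/38 = 22.8268
F = MSB/MSW = 3.4200
df = (3, 38)
p-value (upper-tail) = 0.02677
→ bracket: 0.01<=p<0.05

p-value bracket: 0.01<=p<0.05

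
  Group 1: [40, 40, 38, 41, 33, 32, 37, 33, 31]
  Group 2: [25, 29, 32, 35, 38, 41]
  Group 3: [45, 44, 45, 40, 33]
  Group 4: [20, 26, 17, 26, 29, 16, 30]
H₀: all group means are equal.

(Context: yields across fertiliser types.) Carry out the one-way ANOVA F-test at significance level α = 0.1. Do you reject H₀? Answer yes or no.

reject H₀: yes

Group means [36.11, 33.33, 41.40, 23.43], grand mean 33.185
SSB = Σnᵢ(x̄ᵢ−x̄)² = 1080.938; SSW = ΣΣ(x−x̄ᵢ)² = 595.137
MSB = 1080.938/3 = 360.3125; MSW = 595.137/23 = 25.8755
F = MSB/MSW = 13.9249
df = (3, 23)
p-value (upper-tail) = 0.00002
At α=0.1: p < α → reject H₀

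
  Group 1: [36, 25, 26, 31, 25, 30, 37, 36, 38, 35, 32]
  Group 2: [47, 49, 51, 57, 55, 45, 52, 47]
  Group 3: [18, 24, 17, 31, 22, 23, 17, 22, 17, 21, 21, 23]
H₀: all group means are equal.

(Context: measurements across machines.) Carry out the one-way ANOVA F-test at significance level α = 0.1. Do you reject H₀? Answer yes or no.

reject H₀: yes

Group means [31.91, 50.38, 21.33], grand mean 32.581
SSB = Σnᵢ(x̄ᵢ−x̄)² = 4056.098; SSW = ΣΣ(x−x̄ᵢ)² = 537.451
MSB = 4056.098/2 = 2028.0488; MSW = 537.451/28 = 19.1947
F = MSB/MSW = 105.6569
df = (2, 28)
p-value (upper-tail) = 0.00000
At α=0.1: p < α → reject H₀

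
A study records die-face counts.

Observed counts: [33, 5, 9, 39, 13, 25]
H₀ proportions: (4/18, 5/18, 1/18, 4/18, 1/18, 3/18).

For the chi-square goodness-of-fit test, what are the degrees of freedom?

degrees of freedom = 5

df = k − 1 = 6 − 1 = 5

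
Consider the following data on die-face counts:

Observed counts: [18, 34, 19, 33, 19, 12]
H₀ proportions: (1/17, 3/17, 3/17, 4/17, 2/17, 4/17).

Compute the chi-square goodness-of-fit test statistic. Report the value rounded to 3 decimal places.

n = 135; E_i = n·p_i = [7.94, 23.82, 23.82, 31.76, 15.88, 31.76]
χ² = (18−7.94)²/7.94 + (34−23.82)²/23.82 + (19−23.82)²/23.82 + (33−31.76)²/31.76 + (19−15.88)²/15.88 + (12−31.76)²/31.76 = 31.0228
df = 5

test statistic = 31.023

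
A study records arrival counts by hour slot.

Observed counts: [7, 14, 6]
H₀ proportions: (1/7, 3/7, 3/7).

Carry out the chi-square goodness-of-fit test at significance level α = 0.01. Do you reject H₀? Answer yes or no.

n = 27; E_i = n·p_i = [3.86, 11.57, 11.57]
χ² = (7−3.86)²/3.86 + (14−11.57)²/11.57 + (6−11.57)²/11.57 = 5.7531
df = 2
p-value (upper-tail) = 0.05633
At α=0.01: p ≥ α → fail to reject H₀

reject H₀: no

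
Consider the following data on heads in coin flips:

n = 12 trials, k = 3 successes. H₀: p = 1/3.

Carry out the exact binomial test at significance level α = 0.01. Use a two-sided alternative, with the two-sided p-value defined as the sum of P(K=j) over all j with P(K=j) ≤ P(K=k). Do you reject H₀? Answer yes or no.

Exact binomial: n=12, k=3, p₀=1/3=0.3333
P(X=j) = C(n,j)·p₀^j·(1−p₀)^(n−j); p = Σ P(X=j) over j with P(X=j) ≤ P(X=3)
p-value (two-sided) = 0.76155
At α=0.01: p ≥ α → fail to reject H₀

reject H₀: no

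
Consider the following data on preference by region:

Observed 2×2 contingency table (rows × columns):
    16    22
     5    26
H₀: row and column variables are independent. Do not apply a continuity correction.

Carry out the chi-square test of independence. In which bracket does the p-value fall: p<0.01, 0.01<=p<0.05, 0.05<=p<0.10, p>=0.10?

Row totals [38, 31], col totals [21, 48], n=69
χ² = (16−11.57)²/11.57 + (22−26.43)²/26.43 + (5−9.43)²/9.43 + (26−21.57)²/21.57 = 5.4411
df = 1
p-value (upper-tail) = 0.01967
→ bracket: 0.01<=p<0.05

p-value bracket: 0.01<=p<0.05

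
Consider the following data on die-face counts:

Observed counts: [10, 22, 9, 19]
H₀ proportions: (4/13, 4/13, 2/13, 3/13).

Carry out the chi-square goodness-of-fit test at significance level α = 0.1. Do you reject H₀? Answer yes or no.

n = 60; E_i = n·p_i = [18.46, 18.46, 9.23, 13.85]
χ² = (10−18.46)²/18.46 + (22−18.46)²/18.46 + (9−9.23)²/9.23 + (19−13.85)²/13.85 = 6.4806
df = 3
p-value (upper-tail) = 0.09043
At α=0.1: p < α → reject H₀

reject H₀: yes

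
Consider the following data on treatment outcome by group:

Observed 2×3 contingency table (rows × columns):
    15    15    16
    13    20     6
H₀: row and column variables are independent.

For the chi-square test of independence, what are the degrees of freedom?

degrees of freedom = 2

df = (r−1)(c−1) = (2−1)·(3−1) = 2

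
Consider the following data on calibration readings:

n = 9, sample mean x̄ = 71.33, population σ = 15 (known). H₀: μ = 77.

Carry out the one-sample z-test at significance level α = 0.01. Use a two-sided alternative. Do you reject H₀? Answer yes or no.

SE = σ/√n = 15/√9 = 5.0000
z = (x̄−μ₀)/SE = (71.33−77)/5.0000 = -1.1340
p-value (two-sided) = 0.25679
At α=0.01: p ≥ α → fail to reject H₀

reject H₀: no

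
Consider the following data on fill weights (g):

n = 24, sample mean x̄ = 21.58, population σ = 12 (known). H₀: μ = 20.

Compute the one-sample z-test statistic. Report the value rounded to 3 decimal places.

test statistic = 0.645

SE = σ/√n = 12/√24 = 2.4495
z = (x̄−μ₀)/SE = (21.58−20)/2.4495 = 0.6450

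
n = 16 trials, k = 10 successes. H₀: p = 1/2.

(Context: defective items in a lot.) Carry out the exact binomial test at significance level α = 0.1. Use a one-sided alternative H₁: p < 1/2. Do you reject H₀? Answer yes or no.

Exact binomial: n=16, k=10, p₀=1/2=0.5000
P(X≤10) from Σ C(n,i)·p₀^i·(1−p₀)^(n−i)
p-value (one-sided, H₁ less) = 0.89494
At α=0.1: p ≥ α → fail to reject H₀

reject H₀: no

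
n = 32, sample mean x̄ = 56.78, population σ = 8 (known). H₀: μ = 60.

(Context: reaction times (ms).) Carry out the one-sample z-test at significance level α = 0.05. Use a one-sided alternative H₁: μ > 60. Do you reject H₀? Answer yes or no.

reject H₀: no

SE = σ/√n = 8/√32 = 1.4142
z = (x̄−μ₀)/SE = (56.78−60)/1.4142 = -2.2769
p-value (one-sided, H₁ greater) = 0.98860
At α=0.05: p ≥ α → fail to reject H₀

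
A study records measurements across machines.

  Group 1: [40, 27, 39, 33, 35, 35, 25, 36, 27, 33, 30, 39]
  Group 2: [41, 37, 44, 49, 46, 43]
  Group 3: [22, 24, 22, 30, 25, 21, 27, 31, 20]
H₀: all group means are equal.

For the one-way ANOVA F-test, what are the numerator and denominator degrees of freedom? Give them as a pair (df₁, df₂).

k = 3 groups, N = 27 total
df = (k−1, N−k) = (3−1, 27−3) = (2, 24)

degrees of freedom = [2, 24]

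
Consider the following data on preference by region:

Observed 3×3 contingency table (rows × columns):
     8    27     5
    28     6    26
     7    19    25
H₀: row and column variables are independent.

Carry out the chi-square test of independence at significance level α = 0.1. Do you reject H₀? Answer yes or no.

reject H₀: yes

Row totals [40, 60, 51], col totals [43, 52, 56], n=151
χ² = (8−11.39)²/11.39 + (27−13.77)²/13.77 + (5−14.83)²/14.83 + (28−17.09)²/17.09 + (6−20.66)²/20.66 + (26−22.25)²/22.25 + (7−14.52)²/14.52 + (19−17.56)²/17.56 + (25−18.91)²/18.91 = 44.2069
df = 4
p-value (upper-tail) = 0.00000
At α=0.1: p < α → reject H₀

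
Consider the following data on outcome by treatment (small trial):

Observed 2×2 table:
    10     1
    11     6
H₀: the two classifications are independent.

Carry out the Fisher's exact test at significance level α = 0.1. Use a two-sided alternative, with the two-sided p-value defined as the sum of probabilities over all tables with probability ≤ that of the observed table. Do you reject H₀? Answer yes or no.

Margins: r₁=11, r₂=17, c₁=21, c₂=7, n=28
p_obs = C(11,10)·C(17,11)/C(28,21); sum pmf over tables with pmf ≤ p_obs
p-value (two-sided) = 0.19138
At α=0.1: p ≥ α → fail to reject H₀

reject H₀: no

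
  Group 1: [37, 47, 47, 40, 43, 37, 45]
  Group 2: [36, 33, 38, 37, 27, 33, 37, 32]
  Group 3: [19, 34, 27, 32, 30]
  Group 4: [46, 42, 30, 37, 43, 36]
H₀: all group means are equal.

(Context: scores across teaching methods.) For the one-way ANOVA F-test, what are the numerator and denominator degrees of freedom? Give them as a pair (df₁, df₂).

degrees of freedom = [3, 22]

k = 4 groups, N = 26 total
df = (k−1, N−k) = (4−1, 26−4) = (3, 22)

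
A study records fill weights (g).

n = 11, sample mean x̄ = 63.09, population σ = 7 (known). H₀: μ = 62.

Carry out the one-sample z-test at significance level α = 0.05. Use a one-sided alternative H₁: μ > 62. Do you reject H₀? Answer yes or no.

reject H₀: no

SE = σ/√n = 7/√11 = 2.1106
z = (x̄−μ₀)/SE = (63.09−62)/2.1106 = 0.5164
p-value (one-sided, H₁ greater) = 0.30277
At α=0.05: p ≥ α → fail to reject H₀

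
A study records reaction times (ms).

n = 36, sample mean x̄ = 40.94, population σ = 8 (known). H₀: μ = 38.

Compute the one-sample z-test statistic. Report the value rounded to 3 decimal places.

SE = σ/√n = 8/√36 = 1.3333
z = (x̄−μ₀)/SE = (40.94−38)/1.3333 = 2.2050

test statistic = 2.205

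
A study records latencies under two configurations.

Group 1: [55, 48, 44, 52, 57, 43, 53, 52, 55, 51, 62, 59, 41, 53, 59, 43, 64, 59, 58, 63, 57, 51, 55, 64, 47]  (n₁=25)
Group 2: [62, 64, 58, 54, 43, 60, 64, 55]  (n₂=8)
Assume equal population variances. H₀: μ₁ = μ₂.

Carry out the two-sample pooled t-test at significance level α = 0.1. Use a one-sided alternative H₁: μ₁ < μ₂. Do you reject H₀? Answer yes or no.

reject H₀: yes

x̄₁=53.800, s₁=6.708, n₁=25
x̄₂=57.500, s₂=6.969, n₂=8
s_p² = [24·6.708² + 7·6.969²]/31 = 45.8065
SE = √(s_p²·(1/25+1/8)) = 2.7492
t = (53.800−57.500)/2.7492 = -1.3458
df = 31
p-value (one-sided, H₁ less) = 0.09406
At α=0.1: p < α → reject H₀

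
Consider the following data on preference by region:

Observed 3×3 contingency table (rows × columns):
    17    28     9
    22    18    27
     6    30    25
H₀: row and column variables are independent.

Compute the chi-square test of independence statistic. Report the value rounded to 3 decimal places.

test statistic = 20.438

Row totals [54, 67, 61], col totals [45, 76, 61], n=182
χ² = (17−13.35)²/13.35 + (28−22.55)²/22.55 + (9−18.10)²/18.10 + (22−16.57)²/16.57 + (18−27.98)²/27.98 + (27−22.46)²/22.46 + (6−15.08)²/15.08 + (30−25.47)²/25.47 + (25−20.45)²/20.45 = 20.4380
df = 4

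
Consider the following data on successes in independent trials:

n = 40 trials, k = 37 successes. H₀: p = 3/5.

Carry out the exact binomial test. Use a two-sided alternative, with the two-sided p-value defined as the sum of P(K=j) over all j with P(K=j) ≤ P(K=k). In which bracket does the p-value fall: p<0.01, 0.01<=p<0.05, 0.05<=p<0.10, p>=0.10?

Exact binomial: n=40, k=37, p₀=3/5=0.6000
P(X=j) = C(n,j)·p₀^j·(1−p₀)^(n−j); p = Σ P(X=j) over j with P(X=j) ≤ P(X=37)
p-value (two-sided) = 0.00001
→ bracket: p<0.01

p-value bracket: p<0.01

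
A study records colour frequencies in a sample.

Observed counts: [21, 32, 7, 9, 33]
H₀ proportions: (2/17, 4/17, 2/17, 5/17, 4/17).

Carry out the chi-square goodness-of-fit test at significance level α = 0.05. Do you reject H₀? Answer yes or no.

n = 102; E_i = n·p_i = [12.00, 24.00, 12.00, 30.00, 24.00]
χ² = (21−12.00)²/12.00 + (32−24.00)²/24.00 + (7−12.00)²/12.00 + (9−30.00)²/30.00 + (33−24.00)²/24.00 = 29.5750
df = 4
p-value (upper-tail) = 0.00001
At α=0.05: p < α → reject H₀

reject H₀: yes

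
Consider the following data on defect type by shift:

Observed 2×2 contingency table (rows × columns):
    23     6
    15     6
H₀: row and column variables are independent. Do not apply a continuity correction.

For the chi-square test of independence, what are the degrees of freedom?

degrees of freedom = 1

df = (r−1)(c−1) = (2−1)·(2−1) = 1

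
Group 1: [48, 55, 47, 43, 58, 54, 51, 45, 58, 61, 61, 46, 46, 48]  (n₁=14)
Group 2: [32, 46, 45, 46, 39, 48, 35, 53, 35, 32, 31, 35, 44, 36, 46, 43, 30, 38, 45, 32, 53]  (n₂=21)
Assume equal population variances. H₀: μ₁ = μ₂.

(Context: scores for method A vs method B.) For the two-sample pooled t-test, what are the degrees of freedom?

df = n₁ + n₂ − 2 = 14 + 21 − 2 = 33

degrees of freedom = 33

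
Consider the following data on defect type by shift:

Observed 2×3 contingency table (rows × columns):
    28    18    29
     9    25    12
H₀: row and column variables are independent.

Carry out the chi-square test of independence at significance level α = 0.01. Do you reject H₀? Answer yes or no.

Row totals [75, 46], col totals [37, 43, 41], n=121
χ² = (28−22.93)²/22.93 + (18−26.65)²/26.65 + (29−25.41)²/25.41 + (9−14.07)²/14.07 + (25−16.35)²/16.35 + (12−15.59)²/15.59 = 11.6647
df = 2
p-value (upper-tail) = 0.00293
At α=0.01: p < α → reject H₀

reject H₀: yes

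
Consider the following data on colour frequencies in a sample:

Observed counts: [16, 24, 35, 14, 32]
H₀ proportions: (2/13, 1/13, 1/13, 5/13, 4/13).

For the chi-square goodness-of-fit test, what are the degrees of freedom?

df = k − 1 = 5 − 1 = 4

degrees of freedom = 4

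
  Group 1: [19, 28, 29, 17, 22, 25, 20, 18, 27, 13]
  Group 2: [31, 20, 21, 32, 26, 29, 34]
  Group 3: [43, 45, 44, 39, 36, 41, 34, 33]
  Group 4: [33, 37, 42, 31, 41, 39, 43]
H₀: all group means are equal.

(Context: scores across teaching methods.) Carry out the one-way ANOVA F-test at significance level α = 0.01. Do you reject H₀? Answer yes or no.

Group means [21.80, 27.57, 39.38, 38.00], grand mean 31.000
SSB = Σnᵢ(x̄ᵢ−x̄)² = 1832.811; SSW = ΣΣ(x−x̄ᵢ)² = 707.189
MSB = 1832.811/3 = 610.9369; MSW = 707.189/28 = 25.2568
F = MSB/MSW = 24.1890
df = (3, 28)
p-value (upper-tail) = 0.00000
At α=0.01: p < α → reject H₀

reject H₀: yes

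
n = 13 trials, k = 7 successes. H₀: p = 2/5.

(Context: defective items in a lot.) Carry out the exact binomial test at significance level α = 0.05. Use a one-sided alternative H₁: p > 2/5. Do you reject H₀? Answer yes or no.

reject H₀: no

Exact binomial: n=13, k=7, p₀=2/5=0.4000
P(X≥7) from Σ C(n,i)·p₀^i·(1−p₀)^(n−i)
p-value (one-sided, H₁ greater) = 0.22884
At α=0.05: p ≥ α → fail to reject H₀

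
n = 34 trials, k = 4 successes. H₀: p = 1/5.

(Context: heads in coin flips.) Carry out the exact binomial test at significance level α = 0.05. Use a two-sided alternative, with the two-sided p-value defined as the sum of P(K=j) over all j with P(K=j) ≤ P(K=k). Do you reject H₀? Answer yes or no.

reject H₀: no

Exact binomial: n=34, k=4, p₀=1/5=0.2000
P(X=j) = C(n,j)·p₀^j·(1−p₀)^(n−j); p = Σ P(X=j) over j with P(X=j) ≤ P(X=4)
p-value (two-sided) = 0.28730
At α=0.05: p ≥ α → fail to reject H₀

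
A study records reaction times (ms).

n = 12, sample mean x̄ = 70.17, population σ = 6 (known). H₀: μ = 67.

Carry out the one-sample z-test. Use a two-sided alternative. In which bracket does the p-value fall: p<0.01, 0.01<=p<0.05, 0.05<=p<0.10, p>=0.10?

p-value bracket: 0.05<=p<0.10

SE = σ/√n = 6/√12 = 1.7321
z = (x̄−μ₀)/SE = (70.17−67)/1.7321 = 1.8302
p-value (two-sided) = 0.06722
→ bracket: 0.05<=p<0.10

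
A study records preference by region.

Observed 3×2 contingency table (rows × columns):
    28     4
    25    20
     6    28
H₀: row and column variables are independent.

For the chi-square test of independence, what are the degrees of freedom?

degrees of freedom = 2

df = (r−1)(c−1) = (3−1)·(2−1) = 2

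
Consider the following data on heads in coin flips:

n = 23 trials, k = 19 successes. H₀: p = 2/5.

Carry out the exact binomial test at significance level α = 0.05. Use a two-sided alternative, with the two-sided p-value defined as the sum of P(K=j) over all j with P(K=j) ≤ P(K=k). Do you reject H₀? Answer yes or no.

Exact binomial: n=23, k=19, p₀=2/5=0.4000
P(X=j) = C(n,j)·p₀^j·(1−p₀)^(n−j); p = Σ P(X=j) over j with P(X=j) ≤ P(X=19)
p-value (two-sided) = 0.00004
At α=0.05: p < α → reject H₀

reject H₀: yes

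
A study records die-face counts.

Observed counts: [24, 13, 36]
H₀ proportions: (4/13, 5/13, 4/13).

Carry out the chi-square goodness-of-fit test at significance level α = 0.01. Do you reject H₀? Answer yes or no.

reject H₀: yes

n = 73; E_i = n·p_i = [22.46, 28.08, 22.46]
χ² = (24−22.46)²/22.46 + (13−28.08)²/28.08 + (36−22.46)²/22.46 = 16.3616
df = 2
p-value (upper-tail) = 0.00028
At α=0.01: p < α → reject H₀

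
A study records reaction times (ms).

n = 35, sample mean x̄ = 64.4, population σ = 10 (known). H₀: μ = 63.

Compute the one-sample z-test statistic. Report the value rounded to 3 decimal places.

SE = σ/√n = 10/√35 = 1.6903
z = (x̄−μ₀)/SE = (64.4−63)/1.6903 = 0.8283

test statistic = 0.828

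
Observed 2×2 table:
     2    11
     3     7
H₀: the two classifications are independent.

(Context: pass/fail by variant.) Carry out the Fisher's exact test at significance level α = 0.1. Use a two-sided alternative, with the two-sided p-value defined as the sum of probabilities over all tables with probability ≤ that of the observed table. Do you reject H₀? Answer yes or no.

reject H₀: no

Margins: r₁=13, r₂=10, c₁=5, c₂=18, n=23
p_obs = C(13,2)·C(10,3)/C(23,5); sum pmf over tables with pmf ≤ p_obs
p-value (two-sided) = 0.61752
At α=0.1: p ≥ α → fail to reject H₀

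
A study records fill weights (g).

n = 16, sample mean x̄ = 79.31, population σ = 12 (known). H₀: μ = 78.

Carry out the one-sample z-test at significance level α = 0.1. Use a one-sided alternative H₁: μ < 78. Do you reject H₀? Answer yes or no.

SE = σ/√n = 12/√16 = 3.0000
z = (x̄−μ₀)/SE = (79.31−78)/3.0000 = 0.4367
p-value (one-sided, H₁ less) = 0.66882
At α=0.1: p ≥ α → fail to reject H₀

reject H₀: no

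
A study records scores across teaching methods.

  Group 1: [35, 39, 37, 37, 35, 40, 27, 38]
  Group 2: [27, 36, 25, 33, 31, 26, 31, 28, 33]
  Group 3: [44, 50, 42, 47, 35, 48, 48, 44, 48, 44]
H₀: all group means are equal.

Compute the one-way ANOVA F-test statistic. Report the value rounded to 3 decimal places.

Group means [36.00, 30.00, 45.00], grand mean 37.333
SSB = Σnᵢ(x̄ᵢ−x̄)² = 1086.000; SSW = ΣΣ(x−x̄ᵢ)² = 392.000
MSB = 1086.000/2 = 543.0000; MSW = 392.000/24 = 16.3333
F = MSB/MSW = 33.2449
df = (2, 24)

test statistic = 33.245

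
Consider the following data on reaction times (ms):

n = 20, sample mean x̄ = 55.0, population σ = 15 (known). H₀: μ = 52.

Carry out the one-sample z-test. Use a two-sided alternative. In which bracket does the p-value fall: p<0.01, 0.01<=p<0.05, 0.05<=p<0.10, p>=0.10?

p-value bracket: p>=0.10

SE = σ/√n = 15/√20 = 3.3541
z = (x̄−μ₀)/SE = (55.0−52)/3.3541 = 0.8944
p-value (two-sided) = 0.37109
→ bracket: p>=0.10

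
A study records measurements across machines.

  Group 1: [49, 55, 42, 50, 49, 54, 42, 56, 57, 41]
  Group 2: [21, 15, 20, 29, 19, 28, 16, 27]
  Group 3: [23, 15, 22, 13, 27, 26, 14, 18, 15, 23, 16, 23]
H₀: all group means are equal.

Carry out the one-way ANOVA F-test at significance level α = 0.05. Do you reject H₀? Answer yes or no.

Group means [49.50, 21.88, 19.58], grand mean 30.167
SSB = Σnᵢ(x̄ᵢ−x̄)² = 5631.875; SSW = ΣΣ(x−x̄ᵢ)² = 812.292
MSB = 5631.875/2 = 2815.9375; MSW = 812.292/27 = 30.0849
F = MSB/MSW = 93.5998
df = (2, 27)
p-value (upper-tail) = 0.00000
At α=0.05: p < α → reject H₀

reject H₀: yes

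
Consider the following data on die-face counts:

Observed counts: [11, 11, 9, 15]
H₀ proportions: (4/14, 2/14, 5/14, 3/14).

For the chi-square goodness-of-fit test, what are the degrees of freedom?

df = k − 1 = 4 − 1 = 3

degrees of freedom = 3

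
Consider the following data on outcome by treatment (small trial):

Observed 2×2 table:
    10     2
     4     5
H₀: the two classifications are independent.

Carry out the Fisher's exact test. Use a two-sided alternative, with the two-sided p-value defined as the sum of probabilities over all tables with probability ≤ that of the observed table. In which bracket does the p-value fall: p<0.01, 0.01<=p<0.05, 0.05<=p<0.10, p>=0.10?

p-value bracket: p>=0.10

Margins: r₁=12, r₂=9, c₁=14, c₂=7, n=21
p_obs = C(12,10)·C(9,4)/C(21,14); sum pmf over tables with pmf ≤ p_obs
p-value (two-sided) = 0.15882
→ bracket: p>=0.10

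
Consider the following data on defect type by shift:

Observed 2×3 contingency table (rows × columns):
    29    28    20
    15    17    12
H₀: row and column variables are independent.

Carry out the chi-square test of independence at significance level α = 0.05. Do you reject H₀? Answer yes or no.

reject H₀: no

Row totals [77, 44], col totals [44, 45, 32], n=121
χ² = (29−28.00)²/28.00 + (28−28.64)²/28.64 + (20−20.36)²/20.36 + (15−16.00)²/16.00 + (17−16.36)²/16.36 + (12−11.64)²/11.64 = 0.1550
df = 2
p-value (upper-tail) = 0.92545
At α=0.05: p ≥ α → fail to reject H₀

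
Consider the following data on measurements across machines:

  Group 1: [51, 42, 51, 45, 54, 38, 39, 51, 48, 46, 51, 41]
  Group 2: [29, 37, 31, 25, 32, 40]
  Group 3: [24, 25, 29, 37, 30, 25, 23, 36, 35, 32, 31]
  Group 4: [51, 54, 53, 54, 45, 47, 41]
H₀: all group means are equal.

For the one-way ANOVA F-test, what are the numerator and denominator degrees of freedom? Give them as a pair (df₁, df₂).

degrees of freedom = [3, 32]

k = 4 groups, N = 36 total
df = (k−1, N−k) = (4−1, 36−4) = (3, 32)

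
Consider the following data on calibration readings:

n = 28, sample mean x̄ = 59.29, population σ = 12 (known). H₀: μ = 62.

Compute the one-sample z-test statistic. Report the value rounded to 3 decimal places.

test statistic = -1.195

SE = σ/√n = 12/√28 = 2.2678
z = (x̄−μ₀)/SE = (59.29−62)/2.2678 = -1.1950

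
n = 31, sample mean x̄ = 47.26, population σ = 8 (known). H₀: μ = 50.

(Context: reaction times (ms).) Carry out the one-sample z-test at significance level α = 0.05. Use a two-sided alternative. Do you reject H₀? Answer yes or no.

SE = σ/√n = 8/√31 = 1.4368
z = (x̄−μ₀)/SE = (47.26−50)/1.4368 = -1.9070
p-value (two-sided) = 0.05653
At α=0.05: p ≥ α → fail to reject H₀

reject H₀: no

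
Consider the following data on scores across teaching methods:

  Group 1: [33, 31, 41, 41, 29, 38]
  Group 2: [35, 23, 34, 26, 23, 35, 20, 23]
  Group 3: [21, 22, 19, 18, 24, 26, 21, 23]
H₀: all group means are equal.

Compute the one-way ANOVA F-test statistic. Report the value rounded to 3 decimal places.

Group means [35.50, 27.38, 21.75], grand mean 27.545
SSB = Σnᵢ(x̄ᵢ−x̄)² = 648.580; SSW = ΣΣ(x−x̄ᵢ)² = 456.875
MSB = 648.580/2 = 324.2898; MSW = 456.875/19 = 24.0461
F = MSB/MSW = 13.4862
df = (2, 19)

test statistic = 13.486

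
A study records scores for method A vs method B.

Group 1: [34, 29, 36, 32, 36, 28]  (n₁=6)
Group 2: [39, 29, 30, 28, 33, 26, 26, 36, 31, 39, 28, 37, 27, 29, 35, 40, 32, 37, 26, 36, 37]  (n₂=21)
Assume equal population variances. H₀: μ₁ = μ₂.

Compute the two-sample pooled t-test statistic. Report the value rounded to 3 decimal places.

x̄₁=32.500, s₁=3.450, n₁=6
x̄₂=32.429, s₂=4.812, n₂=21
s_p² = [5·3.450² + 20·4.812²]/25 = 20.9057
SE = √(s_p²·(1/6+1/21)) = 2.1166
t = (32.500−32.429)/2.1166 = 0.0337
df = 25

test statistic = 0.034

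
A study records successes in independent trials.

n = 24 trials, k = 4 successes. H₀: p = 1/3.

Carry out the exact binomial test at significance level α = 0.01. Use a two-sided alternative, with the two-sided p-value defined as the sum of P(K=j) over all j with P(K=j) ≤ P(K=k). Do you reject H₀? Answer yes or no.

reject H₀: no

Exact binomial: n=24, k=4, p₀=1/3=0.3333
P(X=j) = C(n,j)·p₀^j·(1−p₀)^(n−j); p = Σ P(X=j) over j with P(X=j) ≤ P(X=4)
p-value (two-sided) = 0.12701
At α=0.01: p ≥ α → fail to reject H₀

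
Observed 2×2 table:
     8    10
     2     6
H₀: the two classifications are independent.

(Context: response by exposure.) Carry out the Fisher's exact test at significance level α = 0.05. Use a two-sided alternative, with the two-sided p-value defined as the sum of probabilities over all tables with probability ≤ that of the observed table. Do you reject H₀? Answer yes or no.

reject H₀: no

Margins: r₁=18, r₂=8, c₁=10, c₂=16, n=26
p_obs = C(18,8)·C(8,2)/C(26,10); sum pmf over tables with pmf ≤ p_obs
p-value (two-sided) = 0.41985
At α=0.05: p ≥ α → fail to reject H₀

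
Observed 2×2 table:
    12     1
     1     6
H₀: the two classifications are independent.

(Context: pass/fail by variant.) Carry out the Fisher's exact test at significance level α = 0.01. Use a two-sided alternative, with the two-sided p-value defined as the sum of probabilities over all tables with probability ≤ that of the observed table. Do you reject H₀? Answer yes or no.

Margins: r₁=13, r₂=7, c₁=13, c₂=7, n=20
p_obs = C(13,12)·C(7,1)/C(20,13); sum pmf over tables with pmf ≤ p_obs
p-value (two-sided) = 0.00119
At α=0.01: p < α → reject H₀

reject H₀: yes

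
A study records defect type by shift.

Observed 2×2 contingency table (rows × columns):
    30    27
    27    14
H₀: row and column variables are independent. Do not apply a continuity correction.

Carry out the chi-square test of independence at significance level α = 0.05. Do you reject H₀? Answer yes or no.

Row totals [57, 41], col totals [57, 41], n=98
χ² = (30−33.15)²/33.15 + (27−23.85)²/23.85 + (27−23.85)²/23.85 + (14−17.15)²/17.15 = 1.7133
df = 1
p-value (upper-tail) = 0.19056
At α=0.05: p ≥ α → fail to reject H₀

reject H₀: no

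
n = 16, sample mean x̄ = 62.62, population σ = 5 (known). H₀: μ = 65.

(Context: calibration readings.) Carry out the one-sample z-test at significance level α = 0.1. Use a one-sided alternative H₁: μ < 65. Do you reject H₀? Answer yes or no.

SE = σ/√n = 5/√16 = 1.2500
z = (x̄−μ₀)/SE = (62.62−65)/1.2500 = -1.9040
p-value (one-sided, H₁ less) = 0.02846
At α=0.1: p < α → reject H₀

reject H₀: yes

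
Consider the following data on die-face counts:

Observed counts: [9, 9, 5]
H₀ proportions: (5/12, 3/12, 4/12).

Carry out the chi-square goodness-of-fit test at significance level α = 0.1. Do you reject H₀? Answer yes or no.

reject H₀: no

n = 23; E_i = n·p_i = [9.58, 5.75, 7.67]
χ² = (9−9.58)²/9.58 + (9−5.75)²/5.75 + (5−7.67)²/7.67 = 2.8000
df = 2
p-value (upper-tail) = 0.24660
At α=0.1: p ≥ α → fail to reject H₀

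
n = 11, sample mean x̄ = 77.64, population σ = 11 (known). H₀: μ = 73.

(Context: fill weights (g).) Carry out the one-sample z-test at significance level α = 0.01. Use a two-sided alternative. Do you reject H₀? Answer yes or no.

SE = σ/√n = 11/√11 = 3.3166
z = (x̄−μ₀)/SE = (77.64−73)/3.3166 = 1.3990
p-value (two-sided) = 0.16181
At α=0.01: p ≥ α → fail to reject H₀

reject H₀: no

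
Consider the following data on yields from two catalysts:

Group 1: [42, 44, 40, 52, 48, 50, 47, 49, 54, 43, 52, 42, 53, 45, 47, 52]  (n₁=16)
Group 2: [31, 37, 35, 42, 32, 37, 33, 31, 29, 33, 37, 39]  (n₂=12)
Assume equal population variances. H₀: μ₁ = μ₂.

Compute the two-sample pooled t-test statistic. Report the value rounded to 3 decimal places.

x̄₁=47.500, s₁=4.457, n₁=16
x̄₂=34.667, s₂=3.822, n₂=12
s_p² = [15·4.457² + 11·3.822²]/26 = 17.6410
SE = √(s_p²·(1/16+1/12)) = 1.6039
t = (47.500−34.667)/1.6039 = 8.0011
df = 26

test statistic = 8.001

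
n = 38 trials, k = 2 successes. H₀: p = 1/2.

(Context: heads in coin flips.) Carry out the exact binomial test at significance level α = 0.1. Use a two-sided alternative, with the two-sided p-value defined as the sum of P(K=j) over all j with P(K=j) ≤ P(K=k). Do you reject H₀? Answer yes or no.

reject H₀: yes

Exact binomial: n=38, k=2, p₀=1/2=0.5000
P(X=j) = C(n,j)·p₀^j·(1−p₀)^(n−j); p = Σ P(X=j) over j with P(X=j) ≤ P(X=2)
p-value (two-sided) = 0.00000
At α=0.1: p < α → reject H₀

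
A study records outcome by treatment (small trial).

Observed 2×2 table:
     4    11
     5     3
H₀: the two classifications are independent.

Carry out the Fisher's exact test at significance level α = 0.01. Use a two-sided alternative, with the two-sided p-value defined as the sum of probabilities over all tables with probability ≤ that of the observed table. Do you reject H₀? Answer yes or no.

Margins: r₁=15, r₂=8, c₁=9, c₂=14, n=23
p_obs = C(15,4)·C(8,5)/C(23,9); sum pmf over tables with pmf ≤ p_obs
p-value (two-sided) = 0.17930
At α=0.01: p ≥ α → fail to reject H₀

reject H₀: no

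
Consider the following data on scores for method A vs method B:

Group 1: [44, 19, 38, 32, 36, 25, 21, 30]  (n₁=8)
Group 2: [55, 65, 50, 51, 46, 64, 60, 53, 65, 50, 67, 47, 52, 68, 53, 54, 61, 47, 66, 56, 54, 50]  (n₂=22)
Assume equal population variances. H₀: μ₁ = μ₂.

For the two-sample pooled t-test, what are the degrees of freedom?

df = n₁ + n₂ − 2 = 8 + 22 − 2 = 28

degrees of freedom = 28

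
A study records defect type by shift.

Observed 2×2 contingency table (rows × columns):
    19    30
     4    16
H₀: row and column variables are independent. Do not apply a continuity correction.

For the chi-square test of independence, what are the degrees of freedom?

degrees of freedom = 1

df = (r−1)(c−1) = (2−1)·(2−1) = 1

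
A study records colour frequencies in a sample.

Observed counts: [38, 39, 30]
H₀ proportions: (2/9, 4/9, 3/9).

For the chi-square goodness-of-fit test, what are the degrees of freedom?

degrees of freedom = 2

df = k − 1 = 3 − 1 = 2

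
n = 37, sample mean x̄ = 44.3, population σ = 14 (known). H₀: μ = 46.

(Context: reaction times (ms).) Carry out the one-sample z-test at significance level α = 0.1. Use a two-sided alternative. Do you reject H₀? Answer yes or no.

reject H₀: no

SE = σ/√n = 14/√37 = 2.3016
z = (x̄−μ₀)/SE = (44.3−46)/2.3016 = -0.7386
p-value (two-sided) = 0.46014
At α=0.1: p ≥ α → fail to reject H₀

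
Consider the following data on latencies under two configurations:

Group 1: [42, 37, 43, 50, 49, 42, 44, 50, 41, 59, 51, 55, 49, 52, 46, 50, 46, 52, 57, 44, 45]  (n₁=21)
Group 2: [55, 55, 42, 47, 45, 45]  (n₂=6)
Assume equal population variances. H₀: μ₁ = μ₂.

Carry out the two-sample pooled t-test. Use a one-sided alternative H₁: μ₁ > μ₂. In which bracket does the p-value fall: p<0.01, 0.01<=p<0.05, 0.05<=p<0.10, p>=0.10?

p-value bracket: p>=0.10

x̄₁=47.810, s₁=5.573, n₁=21
x̄₂=48.167, s₂=5.529, n₂=6
s_p² = [20·5.573² + 5·5.529²]/25 = 30.9629
SE = √(s_p²·(1/21+1/6)) = 2.5758
t = (47.810−48.167)/2.5758 = -0.1387
df = 25
p-value (one-sided, H₁ greater) = 0.55458
→ bracket: p>=0.10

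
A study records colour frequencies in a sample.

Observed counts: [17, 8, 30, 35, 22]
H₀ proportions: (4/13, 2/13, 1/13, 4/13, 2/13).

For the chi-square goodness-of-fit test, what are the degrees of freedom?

degrees of freedom = 4

df = k − 1 = 5 − 1 = 4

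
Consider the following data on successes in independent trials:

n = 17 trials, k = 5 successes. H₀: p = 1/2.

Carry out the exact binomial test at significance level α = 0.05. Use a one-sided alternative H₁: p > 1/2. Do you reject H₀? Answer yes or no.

Exact binomial: n=17, k=5, p₀=1/2=0.5000
P(X≥5) from Σ C(n,i)·p₀^i·(1−p₀)^(n−i)
p-value (one-sided, H₁ greater) = 0.97548
At α=0.05: p ≥ α → fail to reject H₀

reject H₀: no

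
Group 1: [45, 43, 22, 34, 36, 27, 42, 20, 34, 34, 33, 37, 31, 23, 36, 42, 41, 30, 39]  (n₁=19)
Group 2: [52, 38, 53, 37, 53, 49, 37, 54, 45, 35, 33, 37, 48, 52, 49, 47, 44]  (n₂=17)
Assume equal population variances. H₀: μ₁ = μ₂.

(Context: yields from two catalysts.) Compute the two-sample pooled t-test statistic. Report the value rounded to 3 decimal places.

x̄₁=34.158, s₁=7.290, n₁=19
x̄₂=44.882, s₂=7.236, n₂=17
s_p² = [18·7.290² + 16·7.236²]/34 = 52.7733
SE = √(s_p²·(1/19+1/17)) = 2.4253
t = (34.158−44.882)/2.4253 = -4.4220
df = 34

test statistic = -4.422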